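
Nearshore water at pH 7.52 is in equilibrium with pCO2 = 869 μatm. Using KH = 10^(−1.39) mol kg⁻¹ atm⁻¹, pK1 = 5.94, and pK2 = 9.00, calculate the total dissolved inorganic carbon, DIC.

DIC = 1.43 mmol/kg

[CO2*] = KH · pCO2 = 10^(−1.39) × 869×10^-6 = 3.540×10^-5 mol/kg
α₀ = 1/(1 + K1/[H⁺] + K1K2/[H⁺]²) = 1/(1 + 10^+1.58 + 10^+0.10) = 0.02483
DIC = [CO2*]/α₀ = 3.540×10^-5 / 0.02483 = 1.43 mmol/kg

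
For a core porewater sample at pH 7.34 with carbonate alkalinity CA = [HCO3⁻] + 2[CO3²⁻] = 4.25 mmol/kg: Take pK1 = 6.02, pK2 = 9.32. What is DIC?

CA = [HCO3⁻] + 2[CO3²⁻] = (α₁ + 2α₂)·DIC
At pH 7.34: [H⁺]/K1 = 10^-1.32 = 0.047863, K2/[H⁺] = 10^-1.98 = 0.010471
α₁ = 1/(1 + 0.047863 + 0.010471) = 1/1.0583 = 0.9449; α₂ = α₁·K2/[H⁺] = 0.009894
α₁ + 2α₂ = 0.9647
DIC = CA / (α₁ + 2α₂) = 4.25 / 0.9647 = 4.41 mmol/kg

DIC = 4.41 mmol/kg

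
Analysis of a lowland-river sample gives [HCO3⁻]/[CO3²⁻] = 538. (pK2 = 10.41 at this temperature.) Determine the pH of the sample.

pH = 7.68

From K2 = [H⁺][CO3²⁻]/[HCO3⁻]:  pH = pK2 − log₁₀([HCO3⁻]/[CO3²⁻])
log₁₀(538) = +2.731
pH = 10.41 − (+2.731) = 7.68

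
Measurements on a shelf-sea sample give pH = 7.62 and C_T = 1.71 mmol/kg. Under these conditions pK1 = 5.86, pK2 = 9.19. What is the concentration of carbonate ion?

[CO3²⁻] = 0.0441 mmol/kg

α₂ = 1 / (1 + [H⁺]/K2 + [H⁺]²/(K1K2)) = 1 / (1 + 10^+1.57 + 10^-0.19)
   = 1 / (1 + 37.154 + 0.64565) = 1/38.799 = 0.02577
[CO3²⁻] = α₂ × DIC = 0.02577 × 1.71 = 0.0441 mmol/kg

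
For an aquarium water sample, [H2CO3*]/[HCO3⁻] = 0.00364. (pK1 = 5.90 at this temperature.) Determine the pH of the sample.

pH = 8.34

From K1 = [H⁺][HCO3⁻]/[H2CO3*]:  pH = pK1 − log₁₀([H2CO3*]/[HCO3⁻])
log₁₀(0.00364) = -2.439
pH = 5.90 − (-2.439) = 8.34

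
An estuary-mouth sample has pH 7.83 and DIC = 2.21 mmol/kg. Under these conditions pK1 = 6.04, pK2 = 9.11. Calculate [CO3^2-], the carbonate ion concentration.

α₂ = 1 / (1 + [H⁺]/K2 + [H⁺]²/(K1K2)) = 1 / (1 + 10^+1.28 + 10^-0.51)
   = 1 / (1 + 19.055 + 0.30903) = 1/20.364 = 0.04911
[CO3²⁻] = α₂ × DIC = 0.04911 × 2.21 = 0.109 mmol/kg

[CO3²⁻] = 0.109 mmol/kg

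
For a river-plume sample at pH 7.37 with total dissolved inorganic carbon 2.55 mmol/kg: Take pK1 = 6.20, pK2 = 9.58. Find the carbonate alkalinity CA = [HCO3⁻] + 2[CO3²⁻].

CA = 2.40 mmol/kg

CA = [HCO3⁻] + 2[CO3²⁻] = (α₁ + 2α₂)·DIC
At pH 7.37: [H⁺]/K1 = 10^-1.17 = 0.067608, K2/[H⁺] = 10^-2.21 = 0.0061660
α₁ = 1/(1 + 0.067608 + 0.0061660) = 1/1.0738 = 0.9313; α₂ = α₁·K2/[H⁺] = 0.005742
α₁ + 2α₂ = 0.9428
CA = 0.9428 × 2.55 = 2.40 mmol/kg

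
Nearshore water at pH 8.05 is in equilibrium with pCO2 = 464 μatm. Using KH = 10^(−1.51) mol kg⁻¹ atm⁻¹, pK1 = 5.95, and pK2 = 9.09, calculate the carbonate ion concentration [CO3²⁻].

[CO2*] = KH · pCO2 = 10^(−1.51) × 464×10^-6 = 1.434×10^-5 mol/kg
α₀ = 1/(1 + K1/[H⁺] + K1K2/[H⁺]²) = 1/(1 + 10^+2.10 + 10^+1.06) = 0.007227
DIC = [CO2*]/α₀ = 1.434×10^-5 / 0.007227 = 1.984 mmol/kg
[CO3²⁻] = α₂·DIC; α₂ = 0.08297, so [CO3²⁻] = 0.08297 × 1.984 = 0.165 mmol/kg

[CO3²⁻] = 0.165 mmol/kg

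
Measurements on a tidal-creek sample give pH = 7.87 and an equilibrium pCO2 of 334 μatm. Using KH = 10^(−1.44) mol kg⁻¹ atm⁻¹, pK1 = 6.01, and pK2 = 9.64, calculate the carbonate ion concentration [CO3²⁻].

[CO3²⁻] = 14.9 μmol/kg

[CO2*] = KH · pCO2 = 10^(−1.44) × 334×10^-6 = 1.213×10^-5 mol/kg
α₀ = 1/(1 + K1/[H⁺] + K1K2/[H⁺]²) = 1/(1 + 10^+1.86 + 10^+0.09) = 0.01339
DIC = [CO2*]/α₀ = 1.213×10^-5 / 0.01339 = 0.9056 mmol/kg
[CO3²⁻] = α₂·DIC; α₂ = 0.01648, so [CO3²⁻] = 0.01648 × 0.9056 = 0.0149 mmol/kg = 14.9 μmol/kg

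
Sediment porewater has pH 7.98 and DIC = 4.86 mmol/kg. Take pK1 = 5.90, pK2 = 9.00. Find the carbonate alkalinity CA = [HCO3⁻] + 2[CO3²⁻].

CA = 5.24 mmol/kg

CA = [HCO3⁻] + 2[CO3²⁻] = (α₁ + 2α₂)·DIC
At pH 7.98: [H⁺]/K1 = 10^-2.08 = 0.0083176, K2/[H⁺] = 10^-1.02 = 0.095499
α₁ = 1/(1 + 0.0083176 + 0.095499) = 1/1.1038 = 0.9059; α₂ = α₁·K2/[H⁺] = 0.08652
α₁ + 2α₂ = 1.0790
CA = 1.0790 × 4.86 = 5.24 mmol/kg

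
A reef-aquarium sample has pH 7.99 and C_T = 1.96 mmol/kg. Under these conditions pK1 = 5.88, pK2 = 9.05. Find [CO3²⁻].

[CO3²⁻] = 0.156 mmol/kg

α₂ = 1 / (1 + [H⁺]/K2 + [H⁺]²/(K1K2)) = 1 / (1 + 10^+1.06 + 10^-1.05)
   = 1 / (1 + 11.482 + 0.089125) = 1/12.571 = 0.07955
[CO3²⁻] = α₂ × DIC = 0.07955 × 1.96 = 0.156 mmol/kg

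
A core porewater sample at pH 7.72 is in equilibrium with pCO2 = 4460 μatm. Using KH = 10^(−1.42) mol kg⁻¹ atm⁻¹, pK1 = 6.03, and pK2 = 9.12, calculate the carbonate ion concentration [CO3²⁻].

[CO3²⁻] = 0.331 mmol/kg

[CO2*] = KH · pCO2 = 10^(−1.42) × 4460×10^-6 = 1.696×10^-4 mol/kg
α₀ = 1/(1 + K1/[H⁺] + K1K2/[H⁺]²) = 1/(1 + 10^+1.69 + 10^+0.29) = 0.01926
DIC = [CO2*]/α₀ = 1.696×10^-4 / 0.01926 = 8.805 mmol/kg
[CO3²⁻] = α₂·DIC; α₂ = 0.03755, so [CO3²⁻] = 0.03755 × 8.805 = 0.331 mmol/kg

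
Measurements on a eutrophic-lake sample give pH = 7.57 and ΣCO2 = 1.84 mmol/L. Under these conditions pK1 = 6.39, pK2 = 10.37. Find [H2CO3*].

α₀ = 1 / (1 + K1/[H⁺] + K1K2/[H⁺]²) = 1 / (1 + 10^+1.18 + 10^-1.62)
   = 1 / (1 + 15.136 + 0.023988) = 1/16.160 = 0.06188
[CO2*] = α₀ × DIC = 0.06188 × 1.84 = 0.114 mmol/L

[CO2*] = 0.114 mmol/L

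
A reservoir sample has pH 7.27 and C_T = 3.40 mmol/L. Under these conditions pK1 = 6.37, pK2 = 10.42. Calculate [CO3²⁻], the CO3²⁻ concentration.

α₂ = 1 / (1 + [H⁺]/K2 + [H⁺]²/(K1K2)) = 1 / (1 + 10^+3.15 + 10^+2.25)
   = 1 / (1 + 1412.5 + 177.83) = 1/1591.4 = 0.0006284
[CO3²⁻] = α₂ × DIC = 0.0006284 × 3.40 = 0.00214 mmol/L = 2.14 μmol/L

[CO3²⁻] = 2.14 μmol/L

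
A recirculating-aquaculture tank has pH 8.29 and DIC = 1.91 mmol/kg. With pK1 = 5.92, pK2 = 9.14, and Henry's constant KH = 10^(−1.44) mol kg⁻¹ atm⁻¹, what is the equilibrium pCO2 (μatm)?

pCO2 = 196 μatm

α₀ = 1 / (1 + K1/[H⁺] + K1K2/[H⁺]²) = 1 / (1 + 10^+2.37 + 10^+1.52)
   = 1 / (1 + 234.42 + 33.113) = 1/268.54 = 0.003724
[CO2*] = α₀ × DIC = 0.003724 × 1.91 = 0.007113 mmol/kg = 7.113 μmol/kg
pCO2 = [CO2*]/KH = 7.113×10^-6 / 3.631×10^-2 = 196 μatm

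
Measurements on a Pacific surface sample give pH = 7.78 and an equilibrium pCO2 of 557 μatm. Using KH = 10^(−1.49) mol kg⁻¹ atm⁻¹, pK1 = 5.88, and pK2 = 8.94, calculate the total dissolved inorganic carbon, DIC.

DIC = 1.55 mmol/kg

[CO2*] = KH · pCO2 = 10^(−1.49) × 557×10^-6 = 1.802×10^-5 mol/kg
α₀ = 1/(1 + K1/[H⁺] + K1K2/[H⁺]²) = 1/(1 + 10^+1.90 + 10^+0.74) = 0.01164
DIC = [CO2*]/α₀ = 1.802×10^-5 / 0.01164 = 1.55 mmol/kg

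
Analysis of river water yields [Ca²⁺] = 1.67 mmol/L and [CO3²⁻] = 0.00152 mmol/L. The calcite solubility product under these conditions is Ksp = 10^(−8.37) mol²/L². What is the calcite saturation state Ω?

Ω = 0.595

Ksp = 10^(−8.37) = 4.266×10^-9
Ω = [Ca²⁺][CO3²⁻]/Ksp = (1.67×10^-3)(0.00152×10^-3) / 4.266×10^-9 = 0.595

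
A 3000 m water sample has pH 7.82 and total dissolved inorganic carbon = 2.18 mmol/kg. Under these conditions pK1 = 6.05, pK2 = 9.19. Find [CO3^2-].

α₂ = 1 / (1 + [H⁺]/K2 + [H⁺]²/(K1K2)) = 1 / (1 + 10^+1.37 + 10^-0.40)
   = 1 / (1 + 23.442 + 0.39811) = 1/24.840 = 0.04026
[CO3²⁻] = α₂ × DIC = 0.04026 × 2.18 = 0.0878 mmol/kg

[CO3²⁻] = 0.0878 mmol/kg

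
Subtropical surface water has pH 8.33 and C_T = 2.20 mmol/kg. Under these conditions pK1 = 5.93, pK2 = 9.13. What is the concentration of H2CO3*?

α₀ = 1 / (1 + K1/[H⁺] + K1K2/[H⁺]²) = 1 / (1 + 10^+2.40 + 10^+1.60)
   = 1 / (1 + 251.19 + 39.811) = 1/292.00 = 0.003425
[CO2*] = α₀ × DIC = 0.003425 × 2.20 = 0.00753 mmol/kg = 7.53 μmol/kg

[CO2*] = 7.53 μmol/kg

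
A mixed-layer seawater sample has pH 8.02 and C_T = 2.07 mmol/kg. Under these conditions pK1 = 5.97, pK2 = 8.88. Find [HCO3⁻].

[HCO3⁻] = 1.80 mmol/kg

α₁ = 1 / (1 + [H⁺]/K1 + K2/[H⁺]) = 1 / (1 + 10^-2.05 + 10^-0.86)
   = 1 / (1 + 0.0089125 + 0.13804) = 1/1.1470 = 0.8719
[HCO3⁻] = α₁ × DIC = 0.8719 × 2.07 = 1.80 mmol/kg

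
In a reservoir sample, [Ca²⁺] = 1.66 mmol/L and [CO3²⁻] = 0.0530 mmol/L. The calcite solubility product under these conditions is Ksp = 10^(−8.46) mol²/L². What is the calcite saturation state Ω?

Ω = 25.4

Ksp = 10^(−8.46) = 3.467×10^-9
Ω = [Ca²⁺][CO3²⁻]/Ksp = (1.66×10^-3)(0.0530×10^-3) / 3.467×10^-9 = 25.4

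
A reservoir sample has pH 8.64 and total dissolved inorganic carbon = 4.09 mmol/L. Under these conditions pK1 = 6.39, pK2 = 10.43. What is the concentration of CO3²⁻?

[CO3²⁻] = 0.0649 mmol/L

α₂ = 1 / (1 + [H⁺]/K2 + [H⁺]²/(K1K2)) = 1 / (1 + 10^+1.79 + 10^-0.46)
   = 1 / (1 + 61.660 + 0.34674) = 1/63.006 = 0.01587
[CO3²⁻] = α₂ × DIC = 0.01587 × 4.09 = 0.0649 mmol/L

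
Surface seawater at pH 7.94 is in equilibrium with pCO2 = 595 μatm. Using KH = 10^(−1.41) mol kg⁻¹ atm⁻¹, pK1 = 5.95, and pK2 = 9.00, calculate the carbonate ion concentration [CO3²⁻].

[CO2*] = KH · pCO2 = 10^(−1.41) × 595×10^-6 = 2.315×10^-5 mol/kg
α₀ = 1/(1 + K1/[H⁺] + K1K2/[H⁺]²) = 1/(1 + 10^+1.99 + 10^+0.93) = 0.009325
DIC = [CO2*]/α₀ = 2.315×10^-5 / 0.009325 = 2.482 mmol/kg
[CO3²⁻] = α₂·DIC; α₂ = 0.07937, so [CO3²⁻] = 0.07937 × 2.482 = 0.197 mmol/kg

[CO3²⁻] = 0.197 mmol/kg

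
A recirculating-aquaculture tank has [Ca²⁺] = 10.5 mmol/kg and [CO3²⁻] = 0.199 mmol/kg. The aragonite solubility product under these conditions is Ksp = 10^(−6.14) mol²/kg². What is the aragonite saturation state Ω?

Ω = 2.88

Ksp = 10^(−6.14) = 7.244×10^-7
Ω = [Ca²⁺][CO3²⁻]/Ksp = (10.5×10^-3)(0.199×10^-3) / 7.244×10^-7 = 2.88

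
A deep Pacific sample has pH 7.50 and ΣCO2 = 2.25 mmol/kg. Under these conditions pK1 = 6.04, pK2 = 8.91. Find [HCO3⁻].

[HCO3⁻] = 2.10 mmol/kg

α₁ = 1 / (1 + [H⁺]/K1 + K2/[H⁺]) = 1 / (1 + 10^-1.46 + 10^-1.41)
   = 1 / (1 + 0.034674 + 0.038905) = 1/1.0736 = 0.9315
[HCO3⁻] = α₁ × DIC = 0.9315 × 2.25 = 2.10 mmol/kg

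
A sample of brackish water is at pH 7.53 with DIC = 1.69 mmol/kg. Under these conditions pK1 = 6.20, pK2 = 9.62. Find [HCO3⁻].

[HCO3⁻] = 1.60 mmol/kg

α₁ = 1 / (1 + [H⁺]/K1 + K2/[H⁺]) = 1 / (1 + 10^-1.33 + 10^-2.09)
   = 1 / (1 + 0.046774 + 0.0081283) = 1/1.0549 = 0.9480
[HCO3⁻] = α₁ × DIC = 0.9480 × 1.69 = 1.60 mmol/kg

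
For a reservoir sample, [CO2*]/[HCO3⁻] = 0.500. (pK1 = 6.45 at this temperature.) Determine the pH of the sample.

From K1 = [H⁺][HCO3⁻]/[CO2*]:  pH = pK1 − log₁₀([CO2*]/[HCO3⁻])
log₁₀(0.500) = -0.301
pH = 6.45 − (-0.301) = 6.75

pH = 6.75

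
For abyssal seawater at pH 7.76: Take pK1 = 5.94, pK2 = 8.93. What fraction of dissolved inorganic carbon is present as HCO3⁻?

α₁ = 1 / (1 + [H⁺]/K1 + K2/[H⁺]) = 1 / (1 + 10^-1.82 + 10^-1.17)
   = 1 / (1 + 0.015136 + 0.067608) = 1/1.0827 = 0.9236

α₁ = 0.924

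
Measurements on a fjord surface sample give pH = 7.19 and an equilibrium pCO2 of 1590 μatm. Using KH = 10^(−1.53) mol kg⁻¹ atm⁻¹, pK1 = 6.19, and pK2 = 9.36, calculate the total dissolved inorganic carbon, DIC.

[CO2*] = KH · pCO2 = 10^(−1.53) × 1590×10^-6 = 4.692×10^-5 mol/kg
α₀ = 1/(1 + K1/[H⁺] + K1K2/[H⁺]²) = 1/(1 + 10^+1.00 + 10^-1.17) = 0.09035
DIC = [CO2*]/α₀ = 4.692×10^-5 / 0.09035 = 0.519 mmol/kg

DIC = 0.519 mmol/kg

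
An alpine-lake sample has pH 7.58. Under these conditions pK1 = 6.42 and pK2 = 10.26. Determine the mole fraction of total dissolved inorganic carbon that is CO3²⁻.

α₂ = 1 / (1 + [H⁺]/K2 + [H⁺]²/(K1K2)) = 1 / (1 + 10^+2.68 + 10^+1.52)
   = 1 / (1 + 478.63 + 33.113) = 1/512.74 = 0.001950

α₂ = 0.00195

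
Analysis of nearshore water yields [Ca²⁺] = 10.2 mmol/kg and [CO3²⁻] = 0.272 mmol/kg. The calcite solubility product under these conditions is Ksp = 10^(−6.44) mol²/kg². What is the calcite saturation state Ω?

Ω = 7.64

Ksp = 10^(−6.44) = 3.631×10^-7
Ω = [Ca²⁺][CO3²⁻]/Ksp = (10.2×10^-3)(0.272×10^-3) / 3.631×10^-7 = 7.64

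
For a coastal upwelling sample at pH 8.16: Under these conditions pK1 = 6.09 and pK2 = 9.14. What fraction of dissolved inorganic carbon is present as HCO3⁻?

α₁ = 0.898

α₁ = 1 / (1 + [H⁺]/K1 + K2/[H⁺]) = 1 / (1 + 10^-2.07 + 10^-0.98)
   = 1 / (1 + 0.0085114 + 0.10471) = 1/1.1132 = 0.8983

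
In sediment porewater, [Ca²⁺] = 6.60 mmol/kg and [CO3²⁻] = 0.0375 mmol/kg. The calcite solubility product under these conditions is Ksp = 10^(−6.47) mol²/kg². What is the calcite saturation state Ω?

Ksp = 10^(−6.47) = 3.388×10^-7
Ω = [Ca²⁺][CO3²⁻]/Ksp = (6.60×10^-3)(0.0375×10^-3) / 3.388×10^-7 = 0.730

Ω = 0.730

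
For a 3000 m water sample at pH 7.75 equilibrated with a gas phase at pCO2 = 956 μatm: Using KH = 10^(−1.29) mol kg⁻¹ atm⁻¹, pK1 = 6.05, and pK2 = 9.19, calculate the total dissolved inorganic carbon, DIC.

DIC = 2.60 mmol/kg

[CO2*] = KH · pCO2 = 10^(−1.29) × 956×10^-6 = 4.903×10^-5 mol/kg
α₀ = 1/(1 + K1/[H⁺] + K1K2/[H⁺]²) = 1/(1 + 10^+1.70 + 10^+0.26) = 0.01889
DIC = [CO2*]/α₀ = 4.903×10^-5 / 0.01889 = 2.60 mmol/kg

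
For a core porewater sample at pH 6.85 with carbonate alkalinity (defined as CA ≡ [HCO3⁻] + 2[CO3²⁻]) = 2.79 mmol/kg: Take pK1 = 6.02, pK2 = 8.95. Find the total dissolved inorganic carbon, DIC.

DIC = 3.17 mmol/kg

CA = [HCO3⁻] + 2[CO3²⁻] = (α₁ + 2α₂)·DIC
At pH 6.85: [H⁺]/K1 = 10^-0.83 = 0.14791, K2/[H⁺] = 10^-2.10 = 0.0079433
α₁ = 1/(1 + 0.14791 + 0.0079433) = 1/1.1559 = 0.8652; α₂ = α₁·K2/[H⁺] = 0.006872
α₁ + 2α₂ = 0.8789
DIC = CA / (α₁ + 2α₂) = 2.79 / 0.8789 = 3.17 mmol/kg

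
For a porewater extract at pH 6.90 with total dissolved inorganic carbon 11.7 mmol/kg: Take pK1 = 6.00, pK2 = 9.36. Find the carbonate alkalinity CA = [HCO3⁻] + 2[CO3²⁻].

CA = [HCO3⁻] + 2[CO3²⁻] = (α₁ + 2α₂)·DIC
At pH 6.90: [H⁺]/K1 = 10^-0.90 = 0.12589, K2/[H⁺] = 10^-2.46 = 0.0034674
α₁ = 1/(1 + 0.12589 + 0.0034674) = 1/1.1294 = 0.8855; α₂ = α₁·K2/[H⁺] = 0.003070
α₁ + 2α₂ = 0.8916
CA = 0.8916 × 11.7 = 10.4 mmol/kg

CA = 10.4 mmol/kg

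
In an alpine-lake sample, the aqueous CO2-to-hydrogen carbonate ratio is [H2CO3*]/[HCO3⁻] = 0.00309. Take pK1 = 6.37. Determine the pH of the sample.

From K1 = [H⁺][HCO3⁻]/[H2CO3*]:  pH = pK1 − log₁₀([H2CO3*]/[HCO3⁻])
log₁₀(0.00309) = -2.510
pH = 6.37 − (-2.510) = 8.88

pH = 8.88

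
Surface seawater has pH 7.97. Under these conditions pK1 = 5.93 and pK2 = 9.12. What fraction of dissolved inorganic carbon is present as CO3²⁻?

α₂ = 0.0656

α₂ = 1 / (1 + [H⁺]/K2 + [H⁺]²/(K1K2)) = 1 / (1 + 10^+1.15 + 10^-0.89)
   = 1 / (1 + 14.125 + 0.12882) = 1/15.254 = 0.06556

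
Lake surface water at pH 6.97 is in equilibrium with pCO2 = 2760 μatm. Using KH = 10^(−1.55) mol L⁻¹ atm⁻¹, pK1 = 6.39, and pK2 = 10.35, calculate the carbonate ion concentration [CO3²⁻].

[CO2*] = KH · pCO2 = 10^(−1.55) × 2760×10^-6 = 7.779×10^-5 mol/L
α₀ = 1/(1 + K1/[H⁺] + K1K2/[H⁺]²) = 1/(1 + 10^+0.58 + 10^-2.80) = 0.2082
DIC = [CO2*]/α₀ = 7.779×10^-5 / 0.2082 = 0.3736 mmol/L
[CO3²⁻] = α₂·DIC; α₂ = 0.0003299, so [CO3²⁻] = 0.0003299 × 0.3736 = 0.000123 mmol/L = 0.123 μmol/L

[CO3²⁻] = 0.123 μmol/L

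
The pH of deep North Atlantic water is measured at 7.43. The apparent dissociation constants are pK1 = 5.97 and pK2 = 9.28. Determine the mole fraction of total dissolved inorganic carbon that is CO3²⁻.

α₂ = 0.0135

α₂ = 1 / (1 + [H⁺]/K2 + [H⁺]²/(K1K2)) = 1 / (1 + 10^+1.85 + 10^+0.39)
   = 1 / (1 + 70.795 + 2.4547) = 1/74.249 = 0.01347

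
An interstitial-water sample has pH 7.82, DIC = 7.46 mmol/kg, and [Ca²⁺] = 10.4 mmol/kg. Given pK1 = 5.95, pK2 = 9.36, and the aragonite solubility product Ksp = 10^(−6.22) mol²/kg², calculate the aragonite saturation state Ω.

α₂ = 1 / (1 + [H⁺]/K2 + [H⁺]²/(K1K2)) = 1 / (1 + 10^+1.54 + 10^-0.33)
   = 1 / (1 + 34.674 + 0.46774) = 1/36.141 = 0.02767
[CO3²⁻] = α₂ × DIC = 0.02767 × 7.46 = 0.2064 mmol/kg
Ksp = 10^(−6.22) = 6.026×10^-7
Ω = [Ca²⁺][CO3²⁻]/Ksp = (10.4×10^-3)(2.064×10^-4) / 6.026×10^-7 = 3.56

Ω = 3.56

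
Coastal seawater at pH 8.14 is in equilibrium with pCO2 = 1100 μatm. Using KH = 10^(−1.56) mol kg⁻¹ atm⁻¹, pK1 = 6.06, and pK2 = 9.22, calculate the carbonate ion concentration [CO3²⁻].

[CO3²⁻] = 0.303 mmol/kg

[CO2*] = KH · pCO2 = 10^(−1.56) × 1100×10^-6 = 3.030×10^-5 mol/kg
α₀ = 1/(1 + K1/[H⁺] + K1K2/[H⁺]²) = 1/(1 + 10^+2.08 + 10^+1.00) = 0.007620
DIC = [CO2*]/α₀ = 3.030×10^-5 / 0.007620 = 3.976 mmol/kg
[CO3²⁻] = α₂·DIC; α₂ = 0.07620, so [CO3²⁻] = 0.07620 × 3.976 = 0.303 mmol/kg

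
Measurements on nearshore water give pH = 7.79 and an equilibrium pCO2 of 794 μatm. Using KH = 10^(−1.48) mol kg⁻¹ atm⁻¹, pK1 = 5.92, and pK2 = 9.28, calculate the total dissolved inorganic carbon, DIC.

DIC = 2.04 mmol/kg

[CO2*] = KH · pCO2 = 10^(−1.48) × 794×10^-6 = 2.629×10^-5 mol/kg
α₀ = 1/(1 + K1/[H⁺] + K1K2/[H⁺]²) = 1/(1 + 10^+1.87 + 10^+0.38) = 0.01290
DIC = [CO2*]/α₀ = 2.629×10^-5 / 0.01290 = 2.04 mmol/kg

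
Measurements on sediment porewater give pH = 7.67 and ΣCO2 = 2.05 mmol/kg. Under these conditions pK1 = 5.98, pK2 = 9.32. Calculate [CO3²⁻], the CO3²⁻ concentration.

[CO3²⁻] = 0.0440 mmol/kg

α₂ = 1 / (1 + [H⁺]/K2 + [H⁺]²/(K1K2)) = 1 / (1 + 10^+1.65 + 10^-0.04)
   = 1 / (1 + 44.668 + 0.91201) = 1/46.580 = 0.02147
[CO3²⁻] = α₂ × DIC = 0.02147 × 2.05 = 0.0440 mmol/kg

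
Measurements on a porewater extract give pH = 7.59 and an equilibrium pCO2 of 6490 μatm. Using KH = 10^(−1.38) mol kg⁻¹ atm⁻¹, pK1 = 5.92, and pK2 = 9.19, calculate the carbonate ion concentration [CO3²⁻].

[CO3²⁻] = 0.318 mmol/kg

[CO2*] = KH · pCO2 = 10^(−1.38) × 6490×10^-6 = 2.705×10^-4 mol/kg
α₀ = 1/(1 + K1/[H⁺] + K1K2/[H⁺]²) = 1/(1 + 10^+1.67 + 10^+0.07) = 0.02043
DIC = [CO2*]/α₀ = 2.705×10^-4 / 0.02043 = 13.24 mmol/kg
[CO3²⁻] = α₂·DIC; α₂ = 0.02400, so [CO3²⁻] = 0.02400 × 13.24 = 0.318 mmol/kg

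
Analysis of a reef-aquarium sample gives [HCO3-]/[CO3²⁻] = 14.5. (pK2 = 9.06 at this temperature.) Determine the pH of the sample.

pH = 7.90

From K2 = [H⁺][CO3²⁻]/[HCO3-]:  pH = pK2 − log₁₀([HCO3-]/[CO3²⁻])
log₁₀(14.5) = +1.161
pH = 9.06 − (+1.161) = 7.90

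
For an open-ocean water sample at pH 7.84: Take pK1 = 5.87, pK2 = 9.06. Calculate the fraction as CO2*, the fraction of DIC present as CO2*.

α₀ = 0.0100

α₀ = 1 / (1 + K1/[H⁺] + K1K2/[H⁺]²) = 1 / (1 + 10^+1.97 + 10^+0.75)
   = 1 / (1 + 93.325 + 5.6234) = 1/99.949 = 0.01001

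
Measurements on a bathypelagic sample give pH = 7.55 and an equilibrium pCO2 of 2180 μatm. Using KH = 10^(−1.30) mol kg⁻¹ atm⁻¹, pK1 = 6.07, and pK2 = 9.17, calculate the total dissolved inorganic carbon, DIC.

DIC = 3.49 mmol/kg

[CO2*] = KH · pCO2 = 10^(−1.30) × 2180×10^-6 = 1.093×10^-4 mol/kg
α₀ = 1/(1 + K1/[H⁺] + K1K2/[H⁺]²) = 1/(1 + 10^+1.48 + 10^-0.14) = 0.03132
DIC = [CO2*]/α₀ = 1.093×10^-4 / 0.03132 = 3.49 mmol/kg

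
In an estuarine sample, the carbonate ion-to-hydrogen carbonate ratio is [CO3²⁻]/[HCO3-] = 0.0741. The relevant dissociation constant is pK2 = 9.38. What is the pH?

From K2 = [H⁺][CO3²⁻]/[HCO3-]:  pH = pK2 + log₁₀([CO3²⁻]/[HCO3-])
log₁₀(0.0741) = -1.130
pH = 9.38 + (-1.130) = 8.25

pH = 8.25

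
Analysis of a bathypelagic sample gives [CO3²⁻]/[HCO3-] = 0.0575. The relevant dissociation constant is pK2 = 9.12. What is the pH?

From K2 = [H⁺][CO3²⁻]/[HCO3-]:  pH = pK2 + log₁₀([CO3²⁻]/[HCO3-])
log₁₀(0.0575) = -1.240
pH = 9.12 + (-1.240) = 7.88

pH = 7.88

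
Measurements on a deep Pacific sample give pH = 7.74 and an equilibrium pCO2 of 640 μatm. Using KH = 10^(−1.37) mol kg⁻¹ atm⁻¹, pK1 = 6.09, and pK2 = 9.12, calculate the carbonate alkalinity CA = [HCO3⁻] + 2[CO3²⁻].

CA = 1.32 mmol/kg

[CO2*] = KH · pCO2 = 10^(−1.37) × 640×10^-6 = 2.730×10^-5 mol/kg
α₀ = 1/(1 + K1/[H⁺] + K1K2/[H⁺]²) = 1/(1 + 10^+1.65 + 10^+0.27) = 0.02104
DIC = [CO2*]/α₀ = 2.730×10^-5 / 0.02104 = 1.298 mmol/kg
CA = (α₁ + 2α₂)·DIC = (0.9398 + 2×0.03918) × 1.298 = 1.32 mmol/kg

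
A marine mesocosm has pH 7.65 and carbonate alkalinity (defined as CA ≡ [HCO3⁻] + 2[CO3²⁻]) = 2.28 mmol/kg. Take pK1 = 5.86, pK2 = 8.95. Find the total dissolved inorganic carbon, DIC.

CA = [HCO3⁻] + 2[CO3²⁻] = (α₁ + 2α₂)·DIC
At pH 7.65: [H⁺]/K1 = 10^-1.79 = 0.016218, K2/[H⁺] = 10^-1.30 = 0.050119
α₁ = 1/(1 + 0.016218 + 0.050119) = 1/1.0663 = 0.9378; α₂ = α₁·K2/[H⁺] = 0.04700
α₁ + 2α₂ = 1.0318
DIC = CA / (α₁ + 2α₂) = 2.28 / 1.0318 = 2.21 mmol/kg

DIC = 2.21 mmol/kg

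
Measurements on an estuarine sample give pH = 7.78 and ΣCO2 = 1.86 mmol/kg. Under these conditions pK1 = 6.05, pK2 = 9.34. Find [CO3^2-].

α₂ = 1 / (1 + [H⁺]/K2 + [H⁺]²/(K1K2)) = 1 / (1 + 10^+1.56 + 10^-0.17)
   = 1 / (1 + 36.308 + 0.67608) = 1/37.984 = 0.02633
[CO3²⁻] = α₂ × DIC = 0.02633 × 1.86 = 0.0490 mmol/kg

[CO3²⁻] = 0.0490 mmol/kg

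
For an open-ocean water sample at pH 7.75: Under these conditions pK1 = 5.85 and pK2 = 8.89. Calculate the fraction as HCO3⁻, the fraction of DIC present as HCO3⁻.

α₁ = 0.922

α₁ = 1 / (1 + [H⁺]/K1 + K2/[H⁺]) = 1 / (1 + 10^-1.90 + 10^-1.14)
   = 1 / (1 + 0.012589 + 0.072444) = 1/1.0850 = 0.9216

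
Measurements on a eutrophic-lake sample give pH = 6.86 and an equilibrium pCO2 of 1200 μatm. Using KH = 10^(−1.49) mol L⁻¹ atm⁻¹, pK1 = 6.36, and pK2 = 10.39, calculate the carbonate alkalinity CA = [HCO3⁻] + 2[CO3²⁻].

[CO2*] = KH · pCO2 = 10^(−1.49) × 1200×10^-6 = 3.883×10^-5 mol/L
α₀ = 1/(1 + K1/[H⁺] + K1K2/[H⁺]²) = 1/(1 + 10^+0.50 + 10^-3.03) = 0.2402
DIC = [CO2*]/α₀ = 3.883×10^-5 / 0.2402 = 0.1617 mmol/L
CA = (α₁ + 2α₂)·DIC = (0.7596 + 2×0.0002242) × 0.1617 = 0.123 mmol/L

CA = 0.123 mmol/L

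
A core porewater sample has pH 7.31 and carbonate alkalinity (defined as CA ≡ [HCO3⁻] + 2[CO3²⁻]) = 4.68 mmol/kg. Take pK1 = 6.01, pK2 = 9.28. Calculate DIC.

CA = [HCO3⁻] + 2[CO3²⁻] = (α₁ + 2α₂)·DIC
At pH 7.31: [H⁺]/K1 = 10^-1.30 = 0.050119, K2/[H⁺] = 10^-1.97 = 0.010715
α₁ = 1/(1 + 0.050119 + 0.010715) = 1/1.0608 = 0.9427; α₂ = α₁·K2/[H⁺] = 0.01010
α₁ + 2α₂ = 0.9629
DIC = CA / (α₁ + 2α₂) = 4.68 / 0.9629 = 4.86 mmol/kg

DIC = 4.86 mmol/kg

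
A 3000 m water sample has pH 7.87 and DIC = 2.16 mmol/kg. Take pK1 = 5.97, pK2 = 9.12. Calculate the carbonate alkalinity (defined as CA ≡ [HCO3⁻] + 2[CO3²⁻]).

CA = 2.25 mmol/kg

CA = [HCO3⁻] + 2[CO3²⁻] = (α₁ + 2α₂)·DIC
At pH 7.87: [H⁺]/K1 = 10^-1.90 = 0.012589, K2/[H⁺] = 10^-1.25 = 0.056234
α₁ = 1/(1 + 0.012589 + 0.056234) = 1/1.0688 = 0.9356; α₂ = α₁·K2/[H⁺] = 0.05261
α₁ + 2α₂ = 1.0408
CA = 1.0408 × 2.16 = 2.25 mmol/kg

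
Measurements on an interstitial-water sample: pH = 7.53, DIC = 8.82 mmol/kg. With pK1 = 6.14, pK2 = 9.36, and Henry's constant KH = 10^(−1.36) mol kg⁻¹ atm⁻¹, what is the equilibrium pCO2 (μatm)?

pCO2 = 7800 μatm

α₀ = 1 / (1 + K1/[H⁺] + K1K2/[H⁺]²) = 1 / (1 + 10^+1.39 + 10^-0.44)
   = 1 / (1 + 24.547 + 0.36308) = 1/25.910 = 0.03859
[CO2*] = α₀ × DIC = 0.03859 × 8.82 = 0.3404 mmol/kg
pCO2 = [CO2*]/KH = 3.404×10^-4 / 4.365×10^-2 = 7800 μatm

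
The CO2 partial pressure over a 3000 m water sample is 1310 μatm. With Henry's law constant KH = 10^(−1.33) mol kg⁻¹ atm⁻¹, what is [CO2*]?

[CO2*] = 61.3 μmol/kg

KH = 10^(−1.33) = 4.677×10^-2 mol kg⁻¹ atm⁻¹
[CO2*] = KH · pCO2 = 4.677×10^-2 × 1310×10^-6 atm = 6.13×10^-5 mol/kg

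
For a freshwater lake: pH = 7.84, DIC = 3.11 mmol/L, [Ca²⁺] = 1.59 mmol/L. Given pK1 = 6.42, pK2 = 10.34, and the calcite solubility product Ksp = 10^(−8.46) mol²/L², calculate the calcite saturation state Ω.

α₂ = 1 / (1 + [H⁺]/K2 + [H⁺]²/(K1K2)) = 1 / (1 + 10^+2.50 + 10^+1.08)
   = 1 / (1 + 316.23 + 12.023) = 1/329.25 = 0.003037
[CO3²⁻] = α₂ × DIC = 0.003037 × 3.11 = 0.009446 mmol/L = 9.446 μmol/L
Ksp = 10^(−8.46) = 3.467×10^-9
Ω = [Ca²⁺][CO3²⁻]/Ksp = (1.59×10^-3)(9.446×10^-6) / 3.467×10^-9 = 4.33

Ω = 4.33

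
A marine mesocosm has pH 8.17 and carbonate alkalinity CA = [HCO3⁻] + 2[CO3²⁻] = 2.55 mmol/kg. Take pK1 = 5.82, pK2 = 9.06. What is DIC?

DIC = 2.30 mmol/kg

CA = [HCO3⁻] + 2[CO3²⁻] = (α₁ + 2α₂)·DIC
At pH 8.17: [H⁺]/K1 = 10^-2.35 = 0.0044668, K2/[H⁺] = 10^-0.89 = 0.12882
α₁ = 1/(1 + 0.0044668 + 0.12882) = 1/1.1333 = 0.8824; α₂ = α₁·K2/[H⁺] = 0.1137
α₁ + 2α₂ = 1.1097
DIC = CA / (α₁ + 2α₂) = 2.55 / 1.1097 = 2.30 mmol/kg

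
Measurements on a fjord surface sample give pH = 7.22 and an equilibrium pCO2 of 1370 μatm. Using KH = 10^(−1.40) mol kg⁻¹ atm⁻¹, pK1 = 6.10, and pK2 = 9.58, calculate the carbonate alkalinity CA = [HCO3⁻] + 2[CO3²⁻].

CA = 0.725 mmol/kg

[CO2*] = KH · pCO2 = 10^(−1.40) × 1370×10^-6 = 5.454×10^-5 mol/kg
α₀ = 1/(1 + K1/[H⁺] + K1K2/[H⁺]²) = 1/(1 + 10^+1.12 + 10^-1.24) = 0.07022
DIC = [CO2*]/α₀ = 5.454×10^-5 / 0.07022 = 0.7767 mmol/kg
CA = (α₁ + 2α₂)·DIC = (0.9257 + 2×0.004041) × 0.7767 = 0.725 mmol/kg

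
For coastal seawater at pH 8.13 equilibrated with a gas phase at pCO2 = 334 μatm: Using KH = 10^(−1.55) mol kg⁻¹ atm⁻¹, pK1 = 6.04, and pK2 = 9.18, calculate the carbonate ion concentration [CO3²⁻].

[CO3²⁻] = 0.103 mmol/kg

[CO2*] = KH · pCO2 = 10^(−1.55) × 334×10^-6 = 9.413×10^-6 mol/kg
α₀ = 1/(1 + K1/[H⁺] + K1K2/[H⁺]²) = 1/(1 + 10^+2.09 + 10^+1.04) = 0.007408
DIC = [CO2*]/α₀ = 9.413×10^-6 / 0.007408 = 1.271 mmol/kg
[CO3²⁻] = α₂·DIC; α₂ = 0.08123, so [CO3²⁻] = 0.08123 × 1.271 = 0.103 mmol/kg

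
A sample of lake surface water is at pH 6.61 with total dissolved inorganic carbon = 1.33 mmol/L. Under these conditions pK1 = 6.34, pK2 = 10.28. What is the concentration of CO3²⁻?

[CO3²⁻] = 0.185 μmol/L

α₂ = 1 / (1 + [H⁺]/K2 + [H⁺]²/(K1K2)) = 1 / (1 + 10^+3.67 + 10^+3.40)
   = 1 / (1 + 4677.4 + 2511.9) = 1/7190.2 = 0.0001391
[CO3²⁻] = α₂ × DIC = 0.0001391 × 1.33 = 0.000185 mmol/L = 0.185 μmol/L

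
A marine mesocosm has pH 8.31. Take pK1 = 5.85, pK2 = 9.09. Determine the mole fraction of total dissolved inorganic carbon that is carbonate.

α₂ = 0.142

α₂ = 1 / (1 + [H⁺]/K2 + [H⁺]²/(K1K2)) = 1 / (1 + 10^+0.78 + 10^-1.68)
   = 1 / (1 + 6.0256 + 0.020893) = 1/7.0465 = 0.1419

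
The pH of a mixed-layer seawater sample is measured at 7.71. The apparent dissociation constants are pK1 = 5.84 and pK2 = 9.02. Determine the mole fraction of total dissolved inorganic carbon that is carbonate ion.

α₂ = 0.0461

α₂ = 1 / (1 + [H⁺]/K2 + [H⁺]²/(K1K2)) = 1 / (1 + 10^+1.31 + 10^-0.56)
   = 1 / (1 + 20.417 + 0.27542) = 1/21.693 = 0.04610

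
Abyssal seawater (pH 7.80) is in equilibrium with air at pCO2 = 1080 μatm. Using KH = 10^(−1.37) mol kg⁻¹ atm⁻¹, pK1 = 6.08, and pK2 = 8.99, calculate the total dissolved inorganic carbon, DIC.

[CO2*] = KH · pCO2 = 10^(−1.37) × 1080×10^-6 = 4.607×10^-5 mol/kg
α₀ = 1/(1 + K1/[H⁺] + K1K2/[H⁺]²) = 1/(1 + 10^+1.72 + 10^+0.53) = 0.01758
DIC = [CO2*]/α₀ = 4.607×10^-5 / 0.01758 = 2.62 mmol/kg

DIC = 2.62 mmol/kg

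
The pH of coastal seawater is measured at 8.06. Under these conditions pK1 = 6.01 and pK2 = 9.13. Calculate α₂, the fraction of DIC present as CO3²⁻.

α₂ = 0.0778

α₂ = 1 / (1 + [H⁺]/K2 + [H⁺]²/(K1K2)) = 1 / (1 + 10^+1.07 + 10^-0.98)
   = 1 / (1 + 11.749 + 0.10471) = 1/12.854 = 0.07780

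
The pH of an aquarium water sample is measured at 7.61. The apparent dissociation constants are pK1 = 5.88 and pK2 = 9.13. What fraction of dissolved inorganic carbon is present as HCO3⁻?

α₁ = 0.953

α₁ = 1 / (1 + [H⁺]/K1 + K2/[H⁺]) = 1 / (1 + 10^-1.73 + 10^-1.52)
   = 1 / (1 + 0.018621 + 0.030200) = 1/1.0488 = 0.9535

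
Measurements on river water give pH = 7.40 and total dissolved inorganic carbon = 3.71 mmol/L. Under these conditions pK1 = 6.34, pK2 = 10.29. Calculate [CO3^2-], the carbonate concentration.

[CO3²⁻] = 4.39 μmol/L

α₂ = 1 / (1 + [H⁺]/K2 + [H⁺]²/(K1K2)) = 1 / (1 + 10^+2.89 + 10^+1.83)
   = 1 / (1 + 776.25 + 67.608) = 1/844.86 = 0.001184
[CO3²⁻] = α₂ × DIC = 0.001184 × 3.71 = 0.00439 mmol/L = 4.39 μmol/L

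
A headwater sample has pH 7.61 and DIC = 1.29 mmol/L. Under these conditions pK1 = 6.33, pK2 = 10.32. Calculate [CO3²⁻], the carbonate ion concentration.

α₂ = 1 / (1 + [H⁺]/K2 + [H⁺]²/(K1K2)) = 1 / (1 + 10^+2.71 + 10^+1.43)
   = 1 / (1 + 512.86 + 26.915) = 1/540.78 = 0.001849
[CO3²⁻] = α₂ × DIC = 0.001849 × 1.29 = 0.00239 mmol/L = 2.39 μmol/L

[CO3²⁻] = 2.39 μmol/L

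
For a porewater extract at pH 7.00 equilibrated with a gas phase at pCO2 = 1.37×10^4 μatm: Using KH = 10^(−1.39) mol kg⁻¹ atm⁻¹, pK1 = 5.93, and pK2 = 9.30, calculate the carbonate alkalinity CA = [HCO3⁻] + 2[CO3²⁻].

[CO2*] = KH · pCO2 = 10^(−1.39) × 1.37×10^4×10^-6 = 5.581×10^-4 mol/kg
α₀ = 1/(1 + K1/[H⁺] + K1K2/[H⁺]²) = 1/(1 + 10^+1.07 + 10^-1.23) = 0.07808
DIC = [CO2*]/α₀ = 5.581×10^-4 / 0.07808 = 7.148 mmol/kg
CA = (α₁ + 2α₂)·DIC = (0.9173 + 2×0.004598) × 7.148 = 6.62 mmol/kg

CA = 6.62 mmol/kg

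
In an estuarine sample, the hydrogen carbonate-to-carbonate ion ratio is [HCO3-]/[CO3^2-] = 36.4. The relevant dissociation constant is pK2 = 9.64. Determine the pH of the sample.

From K2 = [H⁺][CO3^2-]/[HCO3-]:  pH = pK2 − log₁₀([HCO3-]/[CO3^2-])
log₁₀(36.4) = +1.561
pH = 9.64 − (+1.561) = 8.08

pH = 8.08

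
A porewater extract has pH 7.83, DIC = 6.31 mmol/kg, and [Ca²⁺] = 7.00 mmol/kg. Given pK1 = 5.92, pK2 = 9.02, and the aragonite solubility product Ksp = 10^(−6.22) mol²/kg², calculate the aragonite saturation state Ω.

α₂ = 1 / (1 + [H⁺]/K2 + [H⁺]²/(K1K2)) = 1 / (1 + 10^+1.19 + 10^-0.72)
   = 1 / (1 + 15.488 + 0.19055) = 1/16.679 = 0.05996
[CO3²⁻] = α₂ × DIC = 0.05996 × 6.31 = 0.3783 mmol/kg
Ksp = 10^(−6.22) = 6.026×10^-7
Ω = [Ca²⁺][CO3²⁻]/Ksp = (7.00×10^-3)(3.783×10^-4) / 6.026×10^-7 = 4.40

Ω = 4.40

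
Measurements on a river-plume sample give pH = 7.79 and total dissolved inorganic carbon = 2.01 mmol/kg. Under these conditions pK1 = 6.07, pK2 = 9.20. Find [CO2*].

α₀ = 1 / (1 + K1/[H⁺] + K1K2/[H⁺]²) = 1 / (1 + 10^+1.72 + 10^+0.31)
   = 1 / (1 + 52.481 + 2.0417) = 1/55.522 = 0.01801
[CO2*] = α₀ × DIC = 0.01801 × 2.01 = 0.0362 mmol/kg

[CO2*] = 0.0362 mmol/kg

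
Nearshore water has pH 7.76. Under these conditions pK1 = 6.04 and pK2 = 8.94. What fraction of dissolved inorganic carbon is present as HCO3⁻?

α₁ = 0.922

α₁ = 1 / (1 + [H⁺]/K1 + K2/[H⁺]) = 1 / (1 + 10^-1.72 + 10^-1.18)
   = 1 / (1 + 0.019055 + 0.066069) = 1/1.0851 = 0.9216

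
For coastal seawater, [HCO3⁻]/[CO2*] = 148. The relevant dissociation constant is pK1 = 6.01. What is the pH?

From K1 = [H⁺][HCO3⁻]/[CO2*]:  pH = pK1 + log₁₀([HCO3⁻]/[CO2*])
log₁₀(148) = +2.170
pH = 6.01 + (+2.170) = 8.18

pH = 8.18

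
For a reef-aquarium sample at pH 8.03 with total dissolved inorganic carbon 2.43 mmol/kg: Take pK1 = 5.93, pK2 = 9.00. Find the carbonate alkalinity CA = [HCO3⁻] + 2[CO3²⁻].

CA = 2.65 mmol/kg

CA = [HCO3⁻] + 2[CO3²⁻] = (α₁ + 2α₂)·DIC
At pH 8.03: [H⁺]/K1 = 10^-2.10 = 0.0079433, K2/[H⁺] = 10^-0.97 = 0.10715
α₁ = 1/(1 + 0.0079433 + 0.10715) = 1/1.1151 = 0.8968; α₂ = α₁·K2/[H⁺] = 0.09609
α₁ + 2α₂ = 1.0890
CA = 1.0890 × 2.43 = 2.65 mmol/kg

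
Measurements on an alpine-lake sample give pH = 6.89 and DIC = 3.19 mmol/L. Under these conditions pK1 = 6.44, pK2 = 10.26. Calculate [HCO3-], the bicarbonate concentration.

[HCO3⁻] = 2.35 mmol/L

α₁ = 1 / (1 + [H⁺]/K1 + K2/[H⁺]) = 1 / (1 + 10^-0.45 + 10^-3.37)
   = 1 / (1 + 0.35481 + 0.00042658) = 1/1.3552 = 0.7379
[HCO3⁻] = α₁ × DIC = 0.7379 × 3.19 = 2.35 mmol/L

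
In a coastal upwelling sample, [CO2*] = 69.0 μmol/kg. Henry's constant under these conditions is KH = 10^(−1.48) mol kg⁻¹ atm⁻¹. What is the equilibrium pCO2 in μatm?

KH = 10^(−1.48) = 3.311×10^-2 mol kg⁻¹ atm⁻¹
pCO2 = [CO2*]/KH = 69.0×10^-6 / 3.311×10^-2 = 2.08×10^-3 atm = 2080 μatm

pCO2 = 2080 μatm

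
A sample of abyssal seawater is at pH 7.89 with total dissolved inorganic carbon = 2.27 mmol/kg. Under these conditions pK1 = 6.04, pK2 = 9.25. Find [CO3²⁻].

[CO3²⁻] = 0.0937 mmol/kg

α₂ = 1 / (1 + [H⁺]/K2 + [H⁺]²/(K1K2)) = 1 / (1 + 10^+1.36 + 10^-0.49)
   = 1 / (1 + 22.909 + 0.32359) = 1/24.232 = 0.04127
[CO3²⁻] = α₂ × DIC = 0.04127 × 2.27 = 0.0937 mmol/kg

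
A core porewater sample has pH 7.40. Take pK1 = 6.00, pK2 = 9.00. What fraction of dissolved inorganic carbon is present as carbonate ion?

α₂ = 0.0236

α₂ = 1 / (1 + [H⁺]/K2 + [H⁺]²/(K1K2)) = 1 / (1 + 10^+1.60 + 10^+0.20)
   = 1 / (1 + 39.811 + 1.5849) = 1/42.396 = 0.02359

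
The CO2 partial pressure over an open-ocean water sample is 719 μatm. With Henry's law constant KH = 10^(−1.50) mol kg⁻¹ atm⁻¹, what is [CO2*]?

KH = 10^(−1.50) = 3.162×10^-2 mol kg⁻¹ atm⁻¹
[CO2*] = KH · pCO2 = 3.162×10^-2 × 719×10^-6 atm = 2.27×10^-5 mol/kg

[CO2*] = 22.7 μmol/kg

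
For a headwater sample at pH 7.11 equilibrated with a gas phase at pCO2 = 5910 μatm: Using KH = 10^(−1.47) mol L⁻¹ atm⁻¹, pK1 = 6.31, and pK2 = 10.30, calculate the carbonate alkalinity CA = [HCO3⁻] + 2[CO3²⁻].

CA = 1.27 mmol/L

[CO2*] = KH · pCO2 = 10^(−1.47) × 5910×10^-6 = 2.003×10^-4 mol/L
α₀ = 1/(1 + K1/[H⁺] + K1K2/[H⁺]²) = 1/(1 + 10^+0.80 + 10^-2.39) = 0.1367
DIC = [CO2*]/α₀ = 2.003×10^-4 / 0.1367 = 1.465 mmol/L
CA = (α₁ + 2α₂)·DIC = (0.8627 + 2×0.0005570) × 1.465 = 1.27 mmol/L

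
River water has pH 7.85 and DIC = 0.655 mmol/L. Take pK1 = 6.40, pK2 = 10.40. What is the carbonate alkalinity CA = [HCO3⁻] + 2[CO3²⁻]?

CA = 0.634 mmol/L

CA = [HCO3⁻] + 2[CO3²⁻] = (α₁ + 2α₂)·DIC
At pH 7.85: [H⁺]/K1 = 10^-1.45 = 0.035481, K2/[H⁺] = 10^-2.55 = 0.0028184
α₁ = 1/(1 + 0.035481 + 0.0028184) = 1/1.0383 = 0.9631; α₂ = α₁·K2/[H⁺] = 0.002714
α₁ + 2α₂ = 0.9685
CA = 0.9685 × 0.655 = 0.634 mmol/L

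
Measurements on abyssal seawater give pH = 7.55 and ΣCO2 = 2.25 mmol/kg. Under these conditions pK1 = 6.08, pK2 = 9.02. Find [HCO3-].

[HCO3⁻] = 2.11 mmol/kg

α₁ = 1 / (1 + [H⁺]/K1 + K2/[H⁺]) = 1 / (1 + 10^-1.47 + 10^-1.47)
   = 1 / (1 + 0.033884 + 0.033884) = 1/1.0678 = 0.9365
[HCO3⁻] = α₁ × DIC = 0.9365 × 2.25 = 2.11 mmol/kg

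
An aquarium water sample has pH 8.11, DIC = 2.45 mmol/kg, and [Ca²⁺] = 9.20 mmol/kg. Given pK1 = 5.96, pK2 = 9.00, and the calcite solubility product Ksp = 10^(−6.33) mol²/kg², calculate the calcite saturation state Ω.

α₂ = 1 / (1 + [H⁺]/K2 + [H⁺]²/(K1K2)) = 1 / (1 + 10^+0.89 + 10^-1.26)
   = 1 / (1 + 7.7625 + 0.054954) = 1/8.8174 = 0.1134
[CO3²⁻] = α₂ × DIC = 0.1134 × 2.45 = 0.2779 mmol/kg
Ksp = 10^(−6.33) = 4.677×10^-7
Ω = [Ca²⁺][CO3²⁻]/Ksp = (9.20×10^-3)(2.779×10^-4) / 4.677×10^-7 = 5.47

Ω = 5.47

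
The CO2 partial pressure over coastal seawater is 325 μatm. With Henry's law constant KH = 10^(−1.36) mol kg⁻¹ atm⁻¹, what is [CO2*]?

[CO2*] = 14.2 μmol/kg

KH = 10^(−1.36) = 4.365×10^-2 mol kg⁻¹ atm⁻¹
[CO2*] = KH · pCO2 = 4.365×10^-2 × 325×10^-6 atm = 1.42×10^-5 mol/kg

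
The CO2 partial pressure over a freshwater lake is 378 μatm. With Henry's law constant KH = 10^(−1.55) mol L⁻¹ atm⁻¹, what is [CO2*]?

KH = 10^(−1.55) = 2.818×10^-2 mol L⁻¹ atm⁻¹
[CO2*] = KH · pCO2 = 2.818×10^-2 × 378×10^-6 atm = 1.07×10^-5 mol/L

[CO2*] = 10.7 μmol/L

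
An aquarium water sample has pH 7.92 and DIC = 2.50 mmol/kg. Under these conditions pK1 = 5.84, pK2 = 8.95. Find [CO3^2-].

α₂ = 1 / (1 + [H⁺]/K2 + [H⁺]²/(K1K2)) = 1 / (1 + 10^+1.03 + 10^-1.05)
   = 1 / (1 + 10.715 + 0.089125) = 1/11.804 = 0.08471
[CO3²⁻] = α₂ × DIC = 0.08471 × 2.50 = 0.212 mmol/kg

[CO3²⁻] = 0.212 mmol/kg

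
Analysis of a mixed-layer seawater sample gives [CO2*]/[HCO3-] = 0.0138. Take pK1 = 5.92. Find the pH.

From K1 = [H⁺][HCO3-]/[CO2*]:  pH = pK1 − log₁₀([CO2*]/[HCO3-])
log₁₀(0.0138) = -1.860
pH = 5.92 − (-1.860) = 7.78

pH = 7.78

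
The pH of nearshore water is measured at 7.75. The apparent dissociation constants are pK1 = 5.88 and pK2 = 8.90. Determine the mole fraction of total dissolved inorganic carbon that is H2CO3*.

α₀ = 1 / (1 + K1/[H⁺] + K1K2/[H⁺]²) = 1 / (1 + 10^+1.87 + 10^+0.72)
   = 1 / (1 + 74.131 + 5.2481) = 1/80.379 = 0.01244

α₀ = 0.0124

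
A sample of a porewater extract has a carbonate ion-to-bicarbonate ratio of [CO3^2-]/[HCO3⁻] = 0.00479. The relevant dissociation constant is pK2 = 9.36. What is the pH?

From K2 = [H⁺][CO3^2-]/[HCO3⁻]:  pH = pK2 + log₁₀([CO3^2-]/[HCO3⁻])
log₁₀(0.00479) = -2.320
pH = 9.36 + (-2.320) = 7.04

pH = 7.04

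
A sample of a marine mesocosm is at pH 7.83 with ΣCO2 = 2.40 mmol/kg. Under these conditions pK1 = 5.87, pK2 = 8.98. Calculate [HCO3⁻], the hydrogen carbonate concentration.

α₁ = 1 / (1 + [H⁺]/K1 + K2/[H⁺]) = 1 / (1 + 10^-1.96 + 10^-1.15)
   = 1 / (1 + 0.010965 + 0.070795) = 1/1.0818 = 0.9244
[HCO3⁻] = α₁ × DIC = 0.9244 × 2.40 = 2.22 mmol/kg

[HCO3⁻] = 2.22 mmol/kg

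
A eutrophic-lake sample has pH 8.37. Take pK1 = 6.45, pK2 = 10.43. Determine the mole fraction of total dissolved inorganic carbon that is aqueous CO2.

α₀ = 1 / (1 + K1/[H⁺] + K1K2/[H⁺]²) = 1 / (1 + 10^+1.92 + 10^-0.14)
   = 1 / (1 + 83.176 + 0.72444) = 1/84.901 = 0.01178

α₀ = 0.0118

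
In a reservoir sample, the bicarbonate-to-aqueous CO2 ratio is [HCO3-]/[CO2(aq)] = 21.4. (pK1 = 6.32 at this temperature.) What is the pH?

pH = 7.65

From K1 = [H⁺][HCO3-]/[CO2(aq)]:  pH = pK1 + log₁₀([HCO3-]/[CO2(aq)])
log₁₀(21.4) = +1.330
pH = 6.32 + (+1.330) = 7.65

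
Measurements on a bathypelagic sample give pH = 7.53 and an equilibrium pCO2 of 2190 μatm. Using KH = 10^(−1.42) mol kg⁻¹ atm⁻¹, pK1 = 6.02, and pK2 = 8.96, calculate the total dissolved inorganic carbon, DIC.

DIC = 2.88 mmol/kg

[CO2*] = KH · pCO2 = 10^(−1.42) × 2190×10^-6 = 8.326×10^-5 mol/kg
α₀ = 1/(1 + K1/[H⁺] + K1K2/[H⁺]²) = 1/(1 + 10^+1.51 + 10^+0.08) = 0.02893
DIC = [CO2*]/α₀ = 8.326×10^-5 / 0.02893 = 2.88 mmol/kg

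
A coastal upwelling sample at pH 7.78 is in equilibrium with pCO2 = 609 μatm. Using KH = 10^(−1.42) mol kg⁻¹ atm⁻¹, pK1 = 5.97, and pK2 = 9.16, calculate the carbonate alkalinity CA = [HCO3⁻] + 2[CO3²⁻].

[CO2*] = KH · pCO2 = 10^(−1.42) × 609×10^-6 = 2.315×10^-5 mol/kg
α₀ = 1/(1 + K1/[H⁺] + K1K2/[H⁺]²) = 1/(1 + 10^+1.81 + 10^+0.43) = 0.01465
DIC = [CO2*]/α₀ = 2.315×10^-5 / 0.01465 = 1.580 mmol/kg
CA = (α₁ + 2α₂)·DIC = (0.9459 + 2×0.03943) × 1.580 = 1.62 mmol/kg

CA = 1.62 mmol/kg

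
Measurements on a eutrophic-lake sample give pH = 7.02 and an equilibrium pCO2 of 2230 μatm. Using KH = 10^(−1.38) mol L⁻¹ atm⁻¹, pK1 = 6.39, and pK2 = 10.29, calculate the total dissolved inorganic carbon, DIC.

DIC = 0.490 mmol/L

[CO2*] = KH · pCO2 = 10^(−1.38) × 2230×10^-6 = 9.296×10^-5 mol/L
α₀ = 1/(1 + K1/[H⁺] + K1K2/[H⁺]²) = 1/(1 + 10^+0.63 + 10^-2.64) = 0.1898
DIC = [CO2*]/α₀ = 9.296×10^-5 / 0.1898 = 0.490 mmol/L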